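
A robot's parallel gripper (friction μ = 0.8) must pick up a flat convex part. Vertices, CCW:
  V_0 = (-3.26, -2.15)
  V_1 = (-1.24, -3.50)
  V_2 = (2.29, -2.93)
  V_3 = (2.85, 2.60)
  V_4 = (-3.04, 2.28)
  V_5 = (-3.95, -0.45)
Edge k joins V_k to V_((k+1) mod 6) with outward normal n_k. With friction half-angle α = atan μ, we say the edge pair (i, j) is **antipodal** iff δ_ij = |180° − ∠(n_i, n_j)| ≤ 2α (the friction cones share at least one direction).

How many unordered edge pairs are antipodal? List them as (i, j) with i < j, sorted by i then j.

α = atan 0.8 = 38.66°;  2α = 77.32°
n_0 = (-0.5556, -0.8314)
n_1 = (+0.1594, -0.9872)
n_2 = (+0.9949, -0.1008)
n_3 = (-0.0542, +0.9985)
n_4 = (-0.9487, +0.3162)
n_5 = (-0.9266, -0.3761)
  (0,1): δ = 137.07°  ·
  (0,2): δ = 62.03°  ✓
  (0,3): δ = 36.87°  ✓
  (0,4): δ = 105.32°  ·
  (0,5): δ = 145.85°  ·
  (1,2): δ = 104.95°  ·
  (1,3): δ = 6.06°  ✓
  (1,4): δ = 62.39°  ✓
  (1,5): δ = 102.92°  ·
  (2,3): δ = 81.11°  ·
  (2,4): δ = 12.65°  ✓
  (2,5): δ = 27.87°  ✓
  (3,4): δ = 111.54°  ·
  (3,5): δ = 71.02°  ✓
  (4,5): δ = 139.47°  ·
antipodal pairs: 7

count = 7; pairs: (0,2), (0,3), (1,3), (1,4), (2,4), (2,5), (3,5)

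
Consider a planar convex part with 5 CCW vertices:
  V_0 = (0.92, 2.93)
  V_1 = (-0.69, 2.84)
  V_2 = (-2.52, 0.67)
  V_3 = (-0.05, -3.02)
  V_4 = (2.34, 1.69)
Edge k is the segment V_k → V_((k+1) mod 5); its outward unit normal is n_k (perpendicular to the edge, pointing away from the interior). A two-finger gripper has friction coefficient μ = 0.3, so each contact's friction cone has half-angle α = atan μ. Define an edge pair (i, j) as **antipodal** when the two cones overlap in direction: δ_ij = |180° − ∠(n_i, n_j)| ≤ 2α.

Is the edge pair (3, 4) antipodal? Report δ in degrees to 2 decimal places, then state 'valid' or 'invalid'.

α = atan 0.3 = 16.70°;  2α = 33.40°
edge 3: e_3 = (+2.39, +4.71);  n_3 = (+0.8918, -0.4525)
edge 4: e_4 = (-1.42, +1.24);  n_4 = (+0.6578, +0.7532)
∠(n_3, n_4) = 75.78°
δ = |180° − 75.78°| = 104.22°
104.22° > 2α = 33.40°  →  invalid

δ = 104.22°, invalid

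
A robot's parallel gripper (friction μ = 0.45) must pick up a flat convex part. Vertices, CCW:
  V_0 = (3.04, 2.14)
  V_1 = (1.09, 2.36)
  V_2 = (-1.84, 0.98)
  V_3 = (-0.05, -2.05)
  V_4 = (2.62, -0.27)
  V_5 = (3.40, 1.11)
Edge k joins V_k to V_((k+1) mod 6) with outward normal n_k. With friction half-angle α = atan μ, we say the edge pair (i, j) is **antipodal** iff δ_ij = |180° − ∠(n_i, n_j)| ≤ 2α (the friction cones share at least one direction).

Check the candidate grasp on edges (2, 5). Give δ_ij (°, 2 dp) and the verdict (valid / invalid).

α = atan 0.45 = 24.23°;  2α = 48.46°
edge 2: e_2 = (+1.79, -3.03);  n_2 = (-0.8610, -0.5086)
edge 5: e_5 = (-0.36, +1.03);  n_5 = (+0.9440, +0.3299)
∠(n_2, n_5) = 168.69°
δ = |180° − 168.69°| = 11.31°
11.31° ≤ 2α = 48.46°  →  valid

δ = 11.31°, valid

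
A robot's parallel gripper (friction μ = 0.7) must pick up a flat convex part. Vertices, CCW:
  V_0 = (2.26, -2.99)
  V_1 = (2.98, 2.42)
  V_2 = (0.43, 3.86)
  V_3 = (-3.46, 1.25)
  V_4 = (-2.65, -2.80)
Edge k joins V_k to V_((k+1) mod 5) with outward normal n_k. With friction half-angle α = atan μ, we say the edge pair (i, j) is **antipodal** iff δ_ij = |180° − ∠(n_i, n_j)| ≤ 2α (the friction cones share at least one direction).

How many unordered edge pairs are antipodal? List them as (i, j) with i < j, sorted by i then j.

α = atan 0.7 = 34.99°;  2α = 69.98°
n_0 = (+0.9913, -0.1319)
n_1 = (+0.4917, +0.8708)
n_2 = (-0.5572, +0.8304)
n_3 = (-0.9806, -0.1961)
n_4 = (-0.0387, -0.9993)
  (0,1): δ = 111.87°  ·
  (0,2): δ = 48.56°  ✓
  (0,3): δ = 18.89°  ✓
  (0,4): δ = 95.36°  ·
  (1,2): δ = 116.69°  ·
  (1,3): δ = 49.24°  ✓
  (1,4): δ = 27.24°  ✓
  (2,3): δ = 112.55°  ·
  (2,4): δ = 36.08°  ✓
  (3,4): δ = 103.53°  ·
antipodal pairs: 5

count = 5; pairs: (0,2), (0,3), (1,3), (1,4), (2,4)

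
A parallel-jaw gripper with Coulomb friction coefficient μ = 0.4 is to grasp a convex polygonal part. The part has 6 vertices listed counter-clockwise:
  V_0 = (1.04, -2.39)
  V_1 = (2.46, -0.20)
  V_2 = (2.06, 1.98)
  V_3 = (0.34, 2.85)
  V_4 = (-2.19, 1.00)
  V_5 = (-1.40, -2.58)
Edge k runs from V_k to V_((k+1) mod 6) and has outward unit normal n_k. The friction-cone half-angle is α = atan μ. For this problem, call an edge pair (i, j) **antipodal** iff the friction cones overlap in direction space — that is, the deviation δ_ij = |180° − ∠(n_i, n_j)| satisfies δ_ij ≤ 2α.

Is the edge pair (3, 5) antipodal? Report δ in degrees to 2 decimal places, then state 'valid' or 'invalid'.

δ = 31.72°, valid

α = atan 0.4 = 21.80°;  2α = 43.60°
edge 3: e_3 = (-2.53, -1.85);  n_3 = (-0.5903, +0.8072)
edge 5: e_5 = (+2.44, +0.19);  n_5 = (+0.0776, -0.9970)
∠(n_3, n_5) = 148.28°
δ = |180° − 148.28°| = 31.72°
31.72° ≤ 2α = 43.60°  →  valid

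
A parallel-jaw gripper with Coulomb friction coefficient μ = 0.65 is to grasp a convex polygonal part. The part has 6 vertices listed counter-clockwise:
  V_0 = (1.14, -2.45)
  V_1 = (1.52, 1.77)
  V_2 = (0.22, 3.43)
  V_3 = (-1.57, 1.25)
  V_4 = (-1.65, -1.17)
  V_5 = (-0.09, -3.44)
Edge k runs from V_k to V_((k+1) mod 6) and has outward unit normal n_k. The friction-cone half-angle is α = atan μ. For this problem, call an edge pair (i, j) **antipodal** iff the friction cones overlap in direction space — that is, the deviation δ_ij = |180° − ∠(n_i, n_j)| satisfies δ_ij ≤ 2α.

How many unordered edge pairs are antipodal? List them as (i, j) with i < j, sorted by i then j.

α = atan 0.65 = 33.02°;  2α = 66.05°
n_0 = (+0.9960, -0.0897)
n_1 = (+0.7873, +0.6166)
n_2 = (-0.7729, +0.6346)
n_3 = (-0.9995, +0.0330)
n_4 = (-0.8241, -0.5664)
n_5 = (+0.6270, -0.7790)
  (0,1): δ = 136.79°  ·
  (0,2): δ = 34.24°  ✓
  (0,3): δ = 3.25°  ✓
  (0,4): δ = 39.64°  ✓
  (0,5): δ = 133.98°  ·
  (1,2): δ = 77.46°  ·
  (1,3): δ = 39.96°  ✓
  (1,4): δ = 3.57°  ✓
  (1,5): δ = 90.76°  ·
  (2,3): δ = 142.50°  ·
  (2,4): δ = 106.11°  ·
  (2,5): δ = 11.78°  ✓
  (3,4): δ = 143.61°  ·
  (3,5): δ = 49.28°  ✓
  (4,5): δ = 85.67°  ·
antipodal pairs: 7

count = 7; pairs: (0,2), (0,3), (0,4), (1,3), (1,4), (2,5), (3,5)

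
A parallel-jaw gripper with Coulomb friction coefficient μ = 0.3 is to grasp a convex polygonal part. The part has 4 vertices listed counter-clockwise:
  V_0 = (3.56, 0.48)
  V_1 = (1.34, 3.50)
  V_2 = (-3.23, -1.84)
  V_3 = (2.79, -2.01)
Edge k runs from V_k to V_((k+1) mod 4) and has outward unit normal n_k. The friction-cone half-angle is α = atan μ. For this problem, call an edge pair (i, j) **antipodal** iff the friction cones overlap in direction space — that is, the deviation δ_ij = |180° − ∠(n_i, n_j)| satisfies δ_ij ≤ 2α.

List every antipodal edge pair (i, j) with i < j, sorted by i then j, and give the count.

count = 1; pairs: (1,3)

α = atan 0.3 = 16.70°;  2α = 33.40°
n_0 = (+0.8057, +0.5923)
n_1 = (-0.7598, +0.6502)
n_2 = (-0.0282, -0.9996)
n_3 = (+0.9554, -0.2954)
  (0,1): δ = 76.88°  ·
  (0,2): δ = 52.06°  ·
  (0,3): δ = 126.50°  ·
  (1,2): δ = 51.06°  ·
  (1,3): δ = 23.37°  ✓
  (2,3): δ = 105.57°  ·
antipodal pairs: 1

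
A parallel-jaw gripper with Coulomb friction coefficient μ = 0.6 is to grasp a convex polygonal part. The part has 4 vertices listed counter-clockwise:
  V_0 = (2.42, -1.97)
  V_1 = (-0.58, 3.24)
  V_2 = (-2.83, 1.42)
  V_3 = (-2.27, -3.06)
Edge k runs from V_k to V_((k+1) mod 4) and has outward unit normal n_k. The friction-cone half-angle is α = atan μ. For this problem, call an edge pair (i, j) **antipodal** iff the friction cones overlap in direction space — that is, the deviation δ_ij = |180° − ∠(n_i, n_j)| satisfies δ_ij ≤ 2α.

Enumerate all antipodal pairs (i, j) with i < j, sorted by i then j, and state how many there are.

α = atan 0.6 = 30.96°;  2α = 61.93°
n_0 = (+0.8666, +0.4990)
n_1 = (-0.6289, +0.7775)
n_2 = (-0.9923, -0.1240)
n_3 = (+0.2264, -0.9740)
  (0,1): δ = 80.97°  ·
  (0,2): δ = 22.81°  ✓
  (0,3): δ = 73.15°  ·
  (1,2): δ = 121.84°  ·
  (1,3): δ = 25.89°  ✓
  (2,3): δ = 84.04°  ·
antipodal pairs: 2

count = 2; pairs: (0,2), (1,3)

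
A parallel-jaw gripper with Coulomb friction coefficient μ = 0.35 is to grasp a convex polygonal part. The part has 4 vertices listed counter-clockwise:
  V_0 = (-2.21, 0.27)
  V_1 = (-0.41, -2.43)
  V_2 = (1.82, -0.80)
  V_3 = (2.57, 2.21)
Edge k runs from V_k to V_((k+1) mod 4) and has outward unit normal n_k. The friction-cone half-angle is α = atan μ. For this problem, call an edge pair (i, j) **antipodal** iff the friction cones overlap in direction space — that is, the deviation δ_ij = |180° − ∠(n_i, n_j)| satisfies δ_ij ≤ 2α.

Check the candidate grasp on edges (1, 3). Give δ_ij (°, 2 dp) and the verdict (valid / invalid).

α = atan 0.35 = 19.29°;  2α = 38.58°
edge 1: e_1 = (+2.23, +1.63);  n_1 = (+0.5901, -0.8073)
edge 3: e_3 = (-4.78, -1.94);  n_3 = (-0.3761, +0.9266)
∠(n_1, n_3) = 165.93°
δ = |180° − 165.93°| = 14.07°
14.07° ≤ 2α = 38.58°  →  valid

δ = 14.07°, valid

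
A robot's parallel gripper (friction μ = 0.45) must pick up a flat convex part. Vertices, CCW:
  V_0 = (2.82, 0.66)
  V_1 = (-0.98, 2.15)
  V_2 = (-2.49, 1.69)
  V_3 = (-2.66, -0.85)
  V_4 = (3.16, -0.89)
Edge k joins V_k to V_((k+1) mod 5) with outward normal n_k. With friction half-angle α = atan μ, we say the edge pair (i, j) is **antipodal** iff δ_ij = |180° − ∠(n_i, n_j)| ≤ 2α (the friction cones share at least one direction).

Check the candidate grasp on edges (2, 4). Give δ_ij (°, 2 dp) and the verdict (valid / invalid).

α = atan 0.45 = 24.23°;  2α = 48.46°
edge 2: e_2 = (-0.17, -2.54);  n_2 = (-0.9978, +0.0668)
edge 4: e_4 = (-0.34, +1.55);  n_4 = (+0.9768, +0.2143)
∠(n_2, n_4) = 163.80°
δ = |180° − 163.80°| = 16.20°
16.20° ≤ 2α = 48.46°  →  valid

δ = 16.20°, valid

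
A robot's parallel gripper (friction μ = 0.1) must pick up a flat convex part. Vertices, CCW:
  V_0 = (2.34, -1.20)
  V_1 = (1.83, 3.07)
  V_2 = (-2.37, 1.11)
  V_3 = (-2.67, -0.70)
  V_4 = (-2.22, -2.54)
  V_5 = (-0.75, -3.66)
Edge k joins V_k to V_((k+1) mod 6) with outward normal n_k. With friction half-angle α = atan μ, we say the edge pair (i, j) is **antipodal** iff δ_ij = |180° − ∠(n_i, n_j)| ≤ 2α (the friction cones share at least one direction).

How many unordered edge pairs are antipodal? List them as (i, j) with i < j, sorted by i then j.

count = 1; pairs: (0,3)

α = atan 0.1 = 5.71°;  2α = 11.42°
n_0 = (+0.9929, +0.1186)
n_1 = (-0.4229, +0.9062)
n_2 = (-0.9865, +0.1635)
n_3 = (-0.9714, -0.2376)
n_4 = (-0.6060, -0.7954)
n_5 = (+0.6228, -0.7823)
  (0,1): δ = 71.79°  ·
  (0,2): δ = 16.22°  ·
  (0,3): δ = 6.93°  ✓
  (0,4): δ = 45.89°  ·
  (0,5): δ = 121.71°  ·
  (1,2): δ = 124.43°  ·
  (1,3): δ = 101.27°  ·
  (1,4): δ = 62.32°  ·
  (1,5): δ = 13.51°  ·
  (2,3): δ = 156.85°  ·
  (2,4): δ = 117.89°  ·
  (2,5): δ = 42.07°  ·
  (3,4): δ = 141.05°  ·
  (3,5): δ = 65.22°  ·
  (4,5): δ = 104.17°  ·
antipodal pairs: 1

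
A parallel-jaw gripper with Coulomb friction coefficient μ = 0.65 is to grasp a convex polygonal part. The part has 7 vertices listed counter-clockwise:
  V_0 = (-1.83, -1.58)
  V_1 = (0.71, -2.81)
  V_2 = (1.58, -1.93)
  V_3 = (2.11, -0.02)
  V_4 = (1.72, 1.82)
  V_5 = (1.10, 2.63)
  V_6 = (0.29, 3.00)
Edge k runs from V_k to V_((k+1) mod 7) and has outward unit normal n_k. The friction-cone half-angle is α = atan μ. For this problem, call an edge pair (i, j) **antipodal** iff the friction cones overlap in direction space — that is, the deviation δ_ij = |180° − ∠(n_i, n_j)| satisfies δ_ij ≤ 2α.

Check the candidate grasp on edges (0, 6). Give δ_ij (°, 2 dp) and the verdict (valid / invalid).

α = atan 0.65 = 33.02°;  2α = 66.05°
edge 0: e_0 = (+2.54, -1.23);  n_0 = (-0.4358, -0.9000)
edge 6: e_6 = (-2.12, -4.58);  n_6 = (-0.9075, +0.4201)
∠(n_0, n_6) = 89.00°
δ = |180° − 89.00°| = 91.00°
91.00° > 2α = 66.05°  →  invalid

δ = 91.00°, invalid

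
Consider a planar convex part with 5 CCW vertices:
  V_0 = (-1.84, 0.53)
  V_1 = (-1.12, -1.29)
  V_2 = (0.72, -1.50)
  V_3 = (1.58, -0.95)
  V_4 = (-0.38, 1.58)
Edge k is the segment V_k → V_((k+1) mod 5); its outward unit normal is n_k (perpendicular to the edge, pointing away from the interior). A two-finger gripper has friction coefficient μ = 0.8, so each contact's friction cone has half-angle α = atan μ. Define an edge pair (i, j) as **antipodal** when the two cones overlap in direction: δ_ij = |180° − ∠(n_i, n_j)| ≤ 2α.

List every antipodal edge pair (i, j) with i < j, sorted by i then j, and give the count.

α = atan 0.8 = 38.66°;  2α = 77.32°
n_0 = (-0.9299, -0.3679)
n_1 = (-0.1134, -0.9936)
n_2 = (+0.5388, -0.8424)
n_3 = (+0.7905, +0.6124)
n_4 = (-0.5839, +0.8119)
  (0,1): δ = 118.09°  ·
  (0,2): δ = 78.98°  ·
  (0,3): δ = 16.18°  ✓
  (0,4): δ = 104.14°  ·
  (1,2): δ = 140.89°  ·
  (1,3): δ = 45.72°  ✓
  (1,4): δ = 42.23°  ✓
  (2,3): δ = 84.84°  ·
  (2,4): δ = 3.12°  ✓
  (3,4): δ = 92.04°  ·
antipodal pairs: 4

count = 4; pairs: (0,3), (1,3), (1,4), (2,4)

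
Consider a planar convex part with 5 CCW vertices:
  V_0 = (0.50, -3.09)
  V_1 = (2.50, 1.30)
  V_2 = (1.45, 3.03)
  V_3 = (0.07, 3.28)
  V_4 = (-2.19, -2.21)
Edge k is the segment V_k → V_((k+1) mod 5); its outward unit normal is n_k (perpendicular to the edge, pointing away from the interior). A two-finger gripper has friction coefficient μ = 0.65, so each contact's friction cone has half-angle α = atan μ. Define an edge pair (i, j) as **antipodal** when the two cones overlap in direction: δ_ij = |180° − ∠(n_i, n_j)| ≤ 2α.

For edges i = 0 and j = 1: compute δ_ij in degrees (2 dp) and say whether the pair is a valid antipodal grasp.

δ = 124.25°, invalid

α = atan 0.65 = 33.02°;  2α = 66.05°
edge 0: e_0 = (+2.00, +4.39);  n_0 = (+0.9100, -0.4146)
edge 1: e_1 = (-1.05, +1.73);  n_1 = (+0.8549, +0.5188)
∠(n_0, n_1) = 55.75°
δ = |180° − 55.75°| = 124.25°
124.25° > 2α = 66.05°  →  invalid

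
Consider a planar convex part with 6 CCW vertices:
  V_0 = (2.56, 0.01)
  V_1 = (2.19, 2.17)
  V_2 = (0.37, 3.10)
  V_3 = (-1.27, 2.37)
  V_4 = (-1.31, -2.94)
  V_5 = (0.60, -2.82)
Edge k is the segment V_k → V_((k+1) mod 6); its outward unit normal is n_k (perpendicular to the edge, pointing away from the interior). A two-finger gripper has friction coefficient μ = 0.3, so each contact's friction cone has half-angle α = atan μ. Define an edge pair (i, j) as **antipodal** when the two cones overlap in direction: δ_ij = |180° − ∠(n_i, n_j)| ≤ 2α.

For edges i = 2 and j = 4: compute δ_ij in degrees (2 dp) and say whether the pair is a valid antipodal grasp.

δ = 20.40°, valid

α = atan 0.3 = 16.70°;  2α = 33.40°
edge 2: e_2 = (-1.64, -0.73);  n_2 = (-0.4067, +0.9136)
edge 4: e_4 = (+1.91, +0.12);  n_4 = (+0.0627, -0.9980)
∠(n_2, n_4) = 159.60°
δ = |180° − 159.60°| = 20.40°
20.40° ≤ 2α = 33.40°  →  valid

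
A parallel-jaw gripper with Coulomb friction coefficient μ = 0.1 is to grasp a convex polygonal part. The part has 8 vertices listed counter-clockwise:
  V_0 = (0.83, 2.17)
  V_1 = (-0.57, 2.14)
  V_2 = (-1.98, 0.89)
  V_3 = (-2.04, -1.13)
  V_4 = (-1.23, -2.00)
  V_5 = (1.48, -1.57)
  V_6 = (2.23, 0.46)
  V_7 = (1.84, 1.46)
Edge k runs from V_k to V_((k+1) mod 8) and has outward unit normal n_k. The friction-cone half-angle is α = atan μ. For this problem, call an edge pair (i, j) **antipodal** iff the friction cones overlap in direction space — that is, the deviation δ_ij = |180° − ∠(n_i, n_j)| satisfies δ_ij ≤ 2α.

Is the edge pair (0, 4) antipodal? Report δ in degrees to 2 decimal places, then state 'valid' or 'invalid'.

δ = 7.79°, valid

α = atan 0.1 = 5.71°;  2α = 11.42°
edge 0: e_0 = (-1.40, -0.03);  n_0 = (-0.0214, +0.9998)
edge 4: e_4 = (+2.71, +0.43);  n_4 = (+0.1567, -0.9876)
∠(n_0, n_4) = 172.21°
δ = |180° − 172.21°| = 7.79°
7.79° ≤ 2α = 11.42°  →  valid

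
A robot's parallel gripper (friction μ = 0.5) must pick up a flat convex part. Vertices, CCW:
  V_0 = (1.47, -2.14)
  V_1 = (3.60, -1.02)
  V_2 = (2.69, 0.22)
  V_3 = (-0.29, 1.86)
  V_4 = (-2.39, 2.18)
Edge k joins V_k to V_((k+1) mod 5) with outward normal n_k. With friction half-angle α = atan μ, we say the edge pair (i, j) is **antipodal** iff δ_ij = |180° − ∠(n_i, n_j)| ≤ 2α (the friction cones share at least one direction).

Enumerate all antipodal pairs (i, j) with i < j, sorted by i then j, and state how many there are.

α = atan 0.5 = 26.57°;  2α = 53.13°
n_0 = (+0.4654, -0.8851)
n_1 = (+0.8062, +0.5916)
n_2 = (+0.4821, +0.8761)
n_3 = (+0.1506, +0.9886)
n_4 = (-0.7457, -0.6663)
  (0,1): δ = 81.46°  ·
  (0,2): δ = 56.56°  ·
  (0,3): δ = 36.40°  ✓
  (0,4): δ = 104.05°  ·
  (1,2): δ = 155.10°  ·
  (1,3): δ = 134.94°  ·
  (1,4): δ = 5.51°  ✓
  (2,3): δ = 159.84°  ·
  (2,4): δ = 19.39°  ✓
  (3,4): δ = 39.55°  ✓
antipodal pairs: 4

count = 4; pairs: (0,3), (1,4), (2,4), (3,4)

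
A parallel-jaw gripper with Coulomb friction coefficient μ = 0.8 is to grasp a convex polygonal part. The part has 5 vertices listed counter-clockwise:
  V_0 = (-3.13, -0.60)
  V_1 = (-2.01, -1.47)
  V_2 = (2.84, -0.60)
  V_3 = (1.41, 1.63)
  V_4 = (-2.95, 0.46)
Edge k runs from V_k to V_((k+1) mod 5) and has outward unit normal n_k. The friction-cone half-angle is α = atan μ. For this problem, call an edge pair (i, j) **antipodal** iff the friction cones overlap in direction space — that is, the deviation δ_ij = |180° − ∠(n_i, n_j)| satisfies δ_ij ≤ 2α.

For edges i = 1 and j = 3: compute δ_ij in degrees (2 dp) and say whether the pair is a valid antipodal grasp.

α = atan 0.8 = 38.66°;  2α = 77.32°
edge 1: e_1 = (+4.85, +0.87);  n_1 = (+0.1766, -0.9843)
edge 3: e_3 = (-4.36, -1.17);  n_3 = (-0.2592, +0.9658)
∠(n_1, n_3) = 175.15°
δ = |180° − 175.15°| = 4.85°
4.85° ≤ 2α = 77.32°  →  valid

δ = 4.85°, valid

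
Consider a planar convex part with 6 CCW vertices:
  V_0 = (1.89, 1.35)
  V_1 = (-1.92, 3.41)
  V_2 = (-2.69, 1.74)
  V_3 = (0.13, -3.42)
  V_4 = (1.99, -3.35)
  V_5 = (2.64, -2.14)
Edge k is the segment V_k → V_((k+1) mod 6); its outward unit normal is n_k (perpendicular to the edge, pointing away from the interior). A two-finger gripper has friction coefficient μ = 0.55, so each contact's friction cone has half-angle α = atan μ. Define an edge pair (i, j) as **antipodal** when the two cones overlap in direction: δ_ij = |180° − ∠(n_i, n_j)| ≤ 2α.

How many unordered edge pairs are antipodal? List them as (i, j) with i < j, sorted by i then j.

α = atan 0.55 = 28.81°;  2α = 57.62°
n_0 = (+0.4756, +0.8797)
n_1 = (-0.9081, +0.4187)
n_2 = (-0.8775, -0.4796)
n_3 = (+0.0376, -0.9993)
n_4 = (+0.8809, -0.4732)
n_5 = (+0.9777, +0.2101)
  (0,1): δ = 86.35°  ·
  (0,2): δ = 32.94°  ✓
  (0,3): δ = 30.55°  ✓
  (0,4): δ = 90.16°  ·
  (0,5): δ = 130.53°  ·
  (1,2): δ = 126.59°  ·
  (1,3): δ = 63.09°  ·
  (1,4): δ = 3.49°  ✓
  (1,5): δ = 36.88°  ✓
  (2,3): δ = 116.50°  ·
  (2,4): δ = 56.90°  ✓
  (2,5): δ = 16.53°  ✓
  (3,4): δ = 120.40°  ·
  (3,5): δ = 80.03°  ·
  (4,5): δ = 139.63°  ·
antipodal pairs: 6

count = 6; pairs: (0,2), (0,3), (1,4), (1,5), (2,4), (2,5)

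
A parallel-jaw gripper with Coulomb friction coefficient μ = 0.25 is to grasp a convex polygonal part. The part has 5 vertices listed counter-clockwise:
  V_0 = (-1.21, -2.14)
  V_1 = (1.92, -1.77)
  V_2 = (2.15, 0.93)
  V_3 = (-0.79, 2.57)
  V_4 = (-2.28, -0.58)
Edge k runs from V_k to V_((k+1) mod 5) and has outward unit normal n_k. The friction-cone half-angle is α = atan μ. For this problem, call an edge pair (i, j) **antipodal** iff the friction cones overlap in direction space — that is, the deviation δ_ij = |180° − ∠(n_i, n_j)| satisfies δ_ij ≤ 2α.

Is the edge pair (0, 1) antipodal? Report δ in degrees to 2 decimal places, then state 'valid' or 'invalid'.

α = atan 0.25 = 14.04°;  2α = 28.07°
edge 0: e_0 = (+3.13, +0.37);  n_0 = (+0.1174, -0.9931)
edge 1: e_1 = (+0.23, +2.70);  n_1 = (+0.9964, -0.0849)
∠(n_0, n_1) = 78.39°
δ = |180° − 78.39°| = 101.61°
101.61° > 2α = 28.07°  →  invalid

δ = 101.61°, invalid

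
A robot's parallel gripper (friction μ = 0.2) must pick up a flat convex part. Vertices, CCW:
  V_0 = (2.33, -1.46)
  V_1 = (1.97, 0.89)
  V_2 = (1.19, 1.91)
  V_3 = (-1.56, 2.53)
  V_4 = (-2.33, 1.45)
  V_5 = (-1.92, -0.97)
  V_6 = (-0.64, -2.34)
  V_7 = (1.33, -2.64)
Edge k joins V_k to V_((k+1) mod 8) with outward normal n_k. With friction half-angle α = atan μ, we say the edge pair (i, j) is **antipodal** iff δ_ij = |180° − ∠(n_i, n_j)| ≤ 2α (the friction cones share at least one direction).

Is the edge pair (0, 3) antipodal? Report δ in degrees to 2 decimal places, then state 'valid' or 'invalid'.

δ = 44.20°, invalid

α = atan 0.2 = 11.31°;  2α = 22.62°
edge 0: e_0 = (-0.36, +2.35);  n_0 = (+0.9885, +0.1514)
edge 3: e_3 = (-0.77, -1.08);  n_3 = (-0.8142, +0.5805)
∠(n_0, n_3) = 135.80°
δ = |180° − 135.80°| = 44.20°
44.20° > 2α = 22.62°  →  invalid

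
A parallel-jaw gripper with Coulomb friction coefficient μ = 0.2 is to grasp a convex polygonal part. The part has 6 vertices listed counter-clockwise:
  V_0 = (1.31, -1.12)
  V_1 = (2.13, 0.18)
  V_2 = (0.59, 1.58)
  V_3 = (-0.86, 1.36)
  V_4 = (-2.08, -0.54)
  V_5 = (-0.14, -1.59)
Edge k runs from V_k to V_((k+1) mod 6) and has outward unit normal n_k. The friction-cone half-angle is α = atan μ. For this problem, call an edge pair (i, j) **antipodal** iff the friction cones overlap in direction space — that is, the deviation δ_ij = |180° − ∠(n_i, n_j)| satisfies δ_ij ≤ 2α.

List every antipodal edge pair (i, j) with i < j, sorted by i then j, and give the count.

count = 3; pairs: (0,3), (1,4), (2,5)

α = atan 0.2 = 11.31°;  2α = 22.62°
n_0 = (+0.8458, -0.5335)
n_1 = (+0.6727, +0.7399)
n_2 = (-0.1500, +0.9887)
n_3 = (-0.8415, +0.5403)
n_4 = (-0.4760, -0.8795)
n_5 = (+0.3083, -0.9513)
  (0,1): δ = 100.03°  ·
  (0,2): δ = 49.13°  ·
  (0,3): δ = 0.46°  ✓
  (0,4): δ = 93.82°  ·
  (0,5): δ = 140.20°  ·
  (1,2): δ = 129.10°  ·
  (1,3): δ = 80.43°  ·
  (1,4): δ = 13.85°  ✓
  (1,5): δ = 60.23°  ·
  (2,3): δ = 131.33°  ·
  (2,4): δ = 37.05°  ·
  (2,5): δ = 9.33°  ✓
  (3,4): δ = 85.72°  ·
  (3,5): δ = 39.34°  ·
  (4,5): δ = 133.62°  ·
antipodal pairs: 3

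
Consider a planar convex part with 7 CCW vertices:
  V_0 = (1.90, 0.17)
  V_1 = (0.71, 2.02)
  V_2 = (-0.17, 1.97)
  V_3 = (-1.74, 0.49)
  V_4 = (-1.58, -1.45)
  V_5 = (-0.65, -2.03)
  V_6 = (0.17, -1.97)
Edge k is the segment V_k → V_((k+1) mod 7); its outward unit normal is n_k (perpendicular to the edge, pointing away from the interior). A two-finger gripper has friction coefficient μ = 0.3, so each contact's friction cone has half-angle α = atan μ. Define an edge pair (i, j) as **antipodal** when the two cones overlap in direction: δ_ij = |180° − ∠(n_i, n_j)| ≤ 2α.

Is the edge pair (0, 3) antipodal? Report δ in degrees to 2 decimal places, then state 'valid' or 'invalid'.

δ = 28.04°, valid

α = atan 0.3 = 16.70°;  2α = 33.40°
edge 0: e_0 = (-1.19, +1.85);  n_0 = (+0.8410, +0.5410)
edge 3: e_3 = (+0.16, -1.94);  n_3 = (-0.9966, -0.0822)
∠(n_0, n_3) = 151.96°
δ = |180° − 151.96°| = 28.04°
28.04° ≤ 2α = 33.40°  →  valid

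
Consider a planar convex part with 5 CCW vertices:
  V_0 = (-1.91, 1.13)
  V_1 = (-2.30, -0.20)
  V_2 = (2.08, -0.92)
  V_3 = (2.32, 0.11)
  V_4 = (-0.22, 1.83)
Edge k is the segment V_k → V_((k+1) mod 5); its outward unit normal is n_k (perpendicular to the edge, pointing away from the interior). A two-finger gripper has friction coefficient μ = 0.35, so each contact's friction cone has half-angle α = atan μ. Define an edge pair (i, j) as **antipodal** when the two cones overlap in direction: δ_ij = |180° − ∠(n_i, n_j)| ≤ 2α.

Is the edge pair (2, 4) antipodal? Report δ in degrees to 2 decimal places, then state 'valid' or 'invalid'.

δ = 54.38°, invalid

α = atan 0.35 = 19.29°;  2α = 38.58°
edge 2: e_2 = (+0.24, +1.03);  n_2 = (+0.9739, -0.2269)
edge 4: e_4 = (-1.69, -0.70);  n_4 = (-0.3827, +0.9239)
∠(n_2, n_4) = 125.62°
δ = |180° − 125.62°| = 54.38°
54.38° > 2α = 38.58°  →  invalid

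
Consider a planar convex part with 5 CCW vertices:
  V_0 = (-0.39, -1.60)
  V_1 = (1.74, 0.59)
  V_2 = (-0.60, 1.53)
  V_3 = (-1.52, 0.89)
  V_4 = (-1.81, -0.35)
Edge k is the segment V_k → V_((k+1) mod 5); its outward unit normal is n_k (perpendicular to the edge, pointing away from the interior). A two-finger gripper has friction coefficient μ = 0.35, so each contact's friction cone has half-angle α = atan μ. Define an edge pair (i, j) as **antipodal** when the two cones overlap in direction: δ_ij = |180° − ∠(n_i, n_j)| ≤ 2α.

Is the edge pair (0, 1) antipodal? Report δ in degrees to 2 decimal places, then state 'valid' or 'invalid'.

α = atan 0.35 = 19.29°;  2α = 38.58°
edge 0: e_0 = (+2.13, +2.19);  n_0 = (+0.7169, -0.6972)
edge 1: e_1 = (-2.34, +0.94);  n_1 = (+0.3728, +0.9279)
∠(n_0, n_1) = 112.32°
δ = |180° − 112.32°| = 67.68°
67.68° > 2α = 38.58°  →  invalid

δ = 67.68°, invalid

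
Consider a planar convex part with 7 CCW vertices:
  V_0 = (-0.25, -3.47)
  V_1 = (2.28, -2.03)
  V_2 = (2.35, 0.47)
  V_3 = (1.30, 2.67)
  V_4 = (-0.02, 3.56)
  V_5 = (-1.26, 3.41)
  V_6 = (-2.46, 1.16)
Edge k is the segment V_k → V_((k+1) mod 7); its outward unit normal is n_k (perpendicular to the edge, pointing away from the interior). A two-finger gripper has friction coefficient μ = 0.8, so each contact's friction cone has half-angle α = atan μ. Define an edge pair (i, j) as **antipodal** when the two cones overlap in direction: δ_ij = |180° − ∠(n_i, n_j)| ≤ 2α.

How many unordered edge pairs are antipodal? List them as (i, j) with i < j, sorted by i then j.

count = 9; pairs: (0,3), (0,4), (0,5), (1,5), (1,6), (2,5), (2,6), (3,6), (4,6)

α = atan 0.8 = 38.66°;  2α = 77.32°
n_0 = (+0.4947, -0.8691)
n_1 = (+0.9996, -0.0280)
n_2 = (+0.9025, +0.4307)
n_3 = (+0.5590, +0.8291)
n_4 = (-0.1201, +0.9928)
n_5 = (-0.8824, +0.4706)
n_6 = (-0.9025, -0.4308)
  (0,1): δ = 121.25°  ·
  (0,2): δ = 94.13°  ·
  (0,3): δ = 63.64°  ✓
  (0,4): δ = 22.75°  ✓
  (0,5): δ = 32.28°  ✓
  (0,6): δ = 85.87°  ·
  (1,2): δ = 152.88°  ·
  (1,3): δ = 122.39°  ·
  (1,4): δ = 81.50°  ·
  (1,5): δ = 26.47°  ✓
  (1,6): δ = 27.12°  ✓
  (2,3): δ = 149.50°  ·
  (2,4): δ = 108.62°  ·
  (2,5): δ = 53.59°  ✓
  (2,6): δ = 0.00°  ✓
  (3,4): δ = 139.11°  ·
  (3,5): δ = 84.08°  ·
  (3,6): δ = 30.49°  ✓
  (4,5): δ = 124.97°  ·
  (4,6): δ = 71.38°  ✓
  (5,6): δ = 126.41°  ·
antipodal pairs: 9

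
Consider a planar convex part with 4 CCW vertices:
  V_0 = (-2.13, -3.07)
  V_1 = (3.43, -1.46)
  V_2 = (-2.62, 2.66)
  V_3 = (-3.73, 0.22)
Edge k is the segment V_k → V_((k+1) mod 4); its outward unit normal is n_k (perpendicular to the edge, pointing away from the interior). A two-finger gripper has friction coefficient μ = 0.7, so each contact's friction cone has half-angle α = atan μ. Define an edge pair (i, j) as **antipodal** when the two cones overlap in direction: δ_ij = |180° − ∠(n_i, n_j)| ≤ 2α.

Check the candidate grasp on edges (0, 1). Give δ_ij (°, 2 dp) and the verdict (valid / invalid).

δ = 50.40°, valid

α = atan 0.7 = 34.99°;  2α = 69.98°
edge 0: e_0 = (+5.56, +1.61);  n_0 = (+0.2781, -0.9605)
edge 1: e_1 = (-6.05, +4.12);  n_1 = (+0.5629, +0.8265)
∠(n_0, n_1) = 129.60°
δ = |180° − 129.60°| = 50.40°
50.40° ≤ 2α = 69.98°  →  valid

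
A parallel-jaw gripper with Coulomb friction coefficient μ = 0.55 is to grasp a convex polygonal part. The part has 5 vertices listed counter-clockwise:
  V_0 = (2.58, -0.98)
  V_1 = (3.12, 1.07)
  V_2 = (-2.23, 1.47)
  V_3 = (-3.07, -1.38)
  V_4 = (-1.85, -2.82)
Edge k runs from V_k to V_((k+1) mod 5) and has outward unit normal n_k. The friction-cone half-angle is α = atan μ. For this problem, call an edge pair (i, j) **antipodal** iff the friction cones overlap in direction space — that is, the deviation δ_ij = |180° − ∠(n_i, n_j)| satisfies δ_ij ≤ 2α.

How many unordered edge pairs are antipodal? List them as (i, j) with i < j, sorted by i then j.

count = 5; pairs: (0,2), (0,3), (1,3), (1,4), (2,4)

α = atan 0.55 = 28.81°;  2α = 57.62°
n_0 = (+0.9670, -0.2547)
n_1 = (+0.0746, +0.9972)
n_2 = (-0.9592, +0.2827)
n_3 = (-0.7630, -0.6464)
n_4 = (+0.3836, -0.9235)
  (0,1): δ = 79.52°  ·
  (0,2): δ = 1.66°  ✓
  (0,3): δ = 55.03°  ✓
  (0,4): δ = 127.31°  ·
  (1,2): δ = 102.15°  ·
  (1,3): δ = 45.45°  ✓
  (1,4): δ = 26.83°  ✓
  (2,3): δ = 123.31°  ·
  (2,4): δ = 51.02°  ✓
  (3,4): δ = 107.72°  ·
antipodal pairs: 5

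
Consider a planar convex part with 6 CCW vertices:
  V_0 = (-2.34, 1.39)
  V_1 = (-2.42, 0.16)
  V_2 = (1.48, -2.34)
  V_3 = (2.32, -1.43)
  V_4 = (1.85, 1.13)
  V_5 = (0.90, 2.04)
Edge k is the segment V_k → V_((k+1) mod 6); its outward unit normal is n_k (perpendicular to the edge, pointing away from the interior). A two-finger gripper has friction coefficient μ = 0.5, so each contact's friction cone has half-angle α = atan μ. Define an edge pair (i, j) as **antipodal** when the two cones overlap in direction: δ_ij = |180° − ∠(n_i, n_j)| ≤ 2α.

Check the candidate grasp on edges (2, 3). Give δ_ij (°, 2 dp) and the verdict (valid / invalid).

δ = 126.89°, invalid

α = atan 0.5 = 26.57°;  2α = 53.13°
edge 2: e_2 = (+0.84, +0.91);  n_2 = (+0.7348, -0.6783)
edge 3: e_3 = (-0.47, +2.56);  n_3 = (+0.9836, +0.1806)
∠(n_2, n_3) = 53.11°
δ = |180° − 53.11°| = 126.89°
126.89° > 2α = 53.13°  →  invalid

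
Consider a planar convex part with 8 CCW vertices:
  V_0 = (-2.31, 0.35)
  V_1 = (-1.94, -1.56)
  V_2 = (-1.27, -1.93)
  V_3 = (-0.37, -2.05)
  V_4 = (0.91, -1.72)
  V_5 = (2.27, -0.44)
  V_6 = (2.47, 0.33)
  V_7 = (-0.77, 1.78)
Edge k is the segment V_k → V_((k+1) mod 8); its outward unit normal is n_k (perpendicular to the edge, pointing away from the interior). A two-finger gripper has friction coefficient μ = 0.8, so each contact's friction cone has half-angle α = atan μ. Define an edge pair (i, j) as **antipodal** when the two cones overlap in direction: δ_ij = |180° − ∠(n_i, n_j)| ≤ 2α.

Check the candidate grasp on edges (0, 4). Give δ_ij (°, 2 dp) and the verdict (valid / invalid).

α = atan 0.8 = 38.66°;  2α = 77.32°
edge 0: e_0 = (+0.37, -1.91);  n_0 = (-0.9817, -0.1902)
edge 4: e_4 = (+1.36, +1.28);  n_4 = (+0.6854, -0.7282)
∠(n_0, n_4) = 122.30°
δ = |180° − 122.30°| = 57.70°
57.70° ≤ 2α = 77.32°  →  valid

δ = 57.70°, valid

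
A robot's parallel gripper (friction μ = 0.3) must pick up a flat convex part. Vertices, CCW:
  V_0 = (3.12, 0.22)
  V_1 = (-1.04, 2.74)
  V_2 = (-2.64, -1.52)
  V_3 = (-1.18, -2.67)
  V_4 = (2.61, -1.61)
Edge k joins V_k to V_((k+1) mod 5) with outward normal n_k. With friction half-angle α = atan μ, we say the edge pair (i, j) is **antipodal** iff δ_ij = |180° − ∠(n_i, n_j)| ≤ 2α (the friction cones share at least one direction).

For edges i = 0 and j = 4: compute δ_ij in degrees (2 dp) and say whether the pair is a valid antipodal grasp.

δ = 105.63°, invalid

α = atan 0.3 = 16.70°;  2α = 33.40°
edge 0: e_0 = (-4.16, +2.52);  n_0 = (+0.5181, +0.8553)
edge 4: e_4 = (+0.51, +1.83);  n_4 = (+0.9633, -0.2685)
∠(n_0, n_4) = 74.37°
δ = |180° − 74.37°| = 105.63°
105.63° > 2α = 33.40°  →  invalid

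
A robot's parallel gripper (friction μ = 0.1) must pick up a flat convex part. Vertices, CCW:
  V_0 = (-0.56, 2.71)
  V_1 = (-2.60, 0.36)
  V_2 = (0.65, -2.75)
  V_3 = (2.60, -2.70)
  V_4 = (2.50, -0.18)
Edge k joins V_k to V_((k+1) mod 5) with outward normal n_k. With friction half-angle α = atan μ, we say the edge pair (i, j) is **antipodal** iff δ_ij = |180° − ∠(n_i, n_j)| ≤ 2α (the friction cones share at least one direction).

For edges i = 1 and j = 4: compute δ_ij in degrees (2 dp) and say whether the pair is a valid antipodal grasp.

δ = 0.38°, valid

α = atan 0.1 = 5.71°;  2α = 11.42°
edge 1: e_1 = (+3.25, -3.11);  n_1 = (-0.6914, -0.7225)
edge 4: e_4 = (-3.06, +2.89);  n_4 = (+0.6866, +0.7270)
∠(n_1, n_4) = 179.62°
δ = |180° − 179.62°| = 0.38°
0.38° ≤ 2α = 11.42°  →  valid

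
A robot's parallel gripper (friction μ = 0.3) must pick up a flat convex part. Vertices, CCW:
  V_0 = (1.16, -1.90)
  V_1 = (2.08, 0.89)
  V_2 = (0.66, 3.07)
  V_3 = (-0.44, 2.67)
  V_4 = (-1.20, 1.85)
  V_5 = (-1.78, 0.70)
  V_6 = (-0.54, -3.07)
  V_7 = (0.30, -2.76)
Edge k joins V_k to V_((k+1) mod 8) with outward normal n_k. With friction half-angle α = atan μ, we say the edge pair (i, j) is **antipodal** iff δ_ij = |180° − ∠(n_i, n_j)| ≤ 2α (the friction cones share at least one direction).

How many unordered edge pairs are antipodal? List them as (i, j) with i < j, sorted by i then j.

count = 8; pairs: (0,3), (0,4), (1,5), (2,6), (2,7), (3,6), (3,7), (4,7)

α = atan 0.3 = 16.70°;  2α = 33.40°
n_0 = (+0.9497, -0.3132)
n_1 = (+0.8379, +0.5458)
n_2 = (-0.3417, +0.9398)
n_3 = (-0.7334, +0.6798)
n_4 = (-0.8929, +0.4503)
n_5 = (-0.9499, -0.3124)
n_6 = (+0.3462, -0.9382)
n_7 = (+0.7071, -0.7071)
  (0,1): δ = 128.67°  ·
  (0,2): δ = 51.77°  ·
  (0,3): δ = 24.58°  ✓
  (0,4): δ = 8.51°  ✓
  (0,5): δ = 36.46°  ·
  (0,6): δ = 128.51°  ·
  (0,7): δ = 153.25°  ·
  (1,2): δ = 103.10°  ·
  (1,3): δ = 75.90°  ·
  (1,4): δ = 59.84°  ·
  (1,5): δ = 14.87°  ✓
  (1,6): δ = 77.18°  ·
  (1,7): δ = 101.92°  ·
  (2,3): δ = 152.81°  ·
  (2,4): δ = 136.75°  ·
  (2,5): δ = 91.78°  ·
  (2,6): δ = 0.27°  ✓
  (2,7): δ = 25.02°  ✓
  (3,4): δ = 163.94°  ·
  (3,5): δ = 118.97°  ·
  (3,6): δ = 26.92°  ✓
  (3,7): δ = 2.17°  ✓
  (4,5): δ = 135.03°  ·
  (4,6): δ = 42.98°  ·
  (4,7): δ = 18.24°  ✓
  (5,6): δ = 87.95°  ·
  (5,7): δ = 63.21°  ·
  (6,7): δ = 155.26°  ·
antipodal pairs: 8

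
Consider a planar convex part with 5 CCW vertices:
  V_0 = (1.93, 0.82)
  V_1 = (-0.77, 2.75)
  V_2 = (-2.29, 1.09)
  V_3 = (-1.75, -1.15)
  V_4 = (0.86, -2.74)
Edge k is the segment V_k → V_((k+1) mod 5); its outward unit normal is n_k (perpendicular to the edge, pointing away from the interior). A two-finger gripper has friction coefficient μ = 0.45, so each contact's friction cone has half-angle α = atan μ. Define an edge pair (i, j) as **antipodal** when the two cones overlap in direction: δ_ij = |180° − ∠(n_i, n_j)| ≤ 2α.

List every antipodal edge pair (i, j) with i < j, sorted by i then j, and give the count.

count = 4; pairs: (0,2), (0,3), (1,4), (2,4)

α = atan 0.45 = 24.23°;  2α = 48.46°
n_0 = (+0.5815, +0.8135)
n_1 = (-0.7375, +0.6753)
n_2 = (-0.9722, -0.2344)
n_3 = (-0.5203, -0.8540)
n_4 = (+0.9577, -0.2878)
  (0,1): δ = 96.92°  ·
  (0,2): δ = 40.89°  ✓
  (0,3): δ = 4.21°  ✓
  (0,4): δ = 108.83°  ·
  (1,2): δ = 123.97°  ·
  (1,3): δ = 78.87°  ·
  (1,4): δ = 25.75°  ✓
  (2,3): δ = 134.90°  ·
  (2,4): δ = 30.28°  ✓
  (3,4): δ = 75.38°  ·
antipodal pairs: 4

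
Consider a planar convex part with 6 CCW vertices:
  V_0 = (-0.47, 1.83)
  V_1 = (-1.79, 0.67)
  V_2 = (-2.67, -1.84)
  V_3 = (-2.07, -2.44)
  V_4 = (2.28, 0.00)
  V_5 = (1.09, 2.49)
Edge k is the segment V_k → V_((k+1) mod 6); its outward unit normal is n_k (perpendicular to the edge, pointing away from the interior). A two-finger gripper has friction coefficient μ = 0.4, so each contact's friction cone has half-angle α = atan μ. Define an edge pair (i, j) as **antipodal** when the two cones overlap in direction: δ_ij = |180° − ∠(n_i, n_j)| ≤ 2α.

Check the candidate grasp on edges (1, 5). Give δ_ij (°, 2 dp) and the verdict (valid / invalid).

δ = 132.25°, invalid

α = atan 0.4 = 21.80°;  2α = 43.60°
edge 1: e_1 = (-0.88, -2.51);  n_1 = (-0.9437, +0.3309)
edge 5: e_5 = (-1.56, -0.66);  n_5 = (-0.3896, +0.9210)
∠(n_1, n_5) = 47.75°
δ = |180° − 47.75°| = 132.25°
132.25° > 2α = 43.60°  →  invalid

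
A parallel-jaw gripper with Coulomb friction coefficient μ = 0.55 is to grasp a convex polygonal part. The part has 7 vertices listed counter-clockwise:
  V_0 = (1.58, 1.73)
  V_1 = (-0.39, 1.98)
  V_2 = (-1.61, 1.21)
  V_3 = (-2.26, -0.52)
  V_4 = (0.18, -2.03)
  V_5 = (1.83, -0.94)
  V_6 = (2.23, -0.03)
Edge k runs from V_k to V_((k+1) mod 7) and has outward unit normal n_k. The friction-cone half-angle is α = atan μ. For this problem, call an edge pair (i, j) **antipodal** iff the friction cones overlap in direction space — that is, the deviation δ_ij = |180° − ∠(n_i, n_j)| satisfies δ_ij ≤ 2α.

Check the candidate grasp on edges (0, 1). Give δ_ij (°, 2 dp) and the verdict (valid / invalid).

α = atan 0.55 = 28.81°;  2α = 57.62°
edge 0: e_0 = (-1.97, +0.25);  n_0 = (+0.1259, +0.9920)
edge 1: e_1 = (-1.22, -0.77);  n_1 = (-0.5337, +0.8457)
∠(n_0, n_1) = 39.49°
δ = |180° − 39.49°| = 140.51°
140.51° > 2α = 57.62°  →  invalid

δ = 140.51°, invalid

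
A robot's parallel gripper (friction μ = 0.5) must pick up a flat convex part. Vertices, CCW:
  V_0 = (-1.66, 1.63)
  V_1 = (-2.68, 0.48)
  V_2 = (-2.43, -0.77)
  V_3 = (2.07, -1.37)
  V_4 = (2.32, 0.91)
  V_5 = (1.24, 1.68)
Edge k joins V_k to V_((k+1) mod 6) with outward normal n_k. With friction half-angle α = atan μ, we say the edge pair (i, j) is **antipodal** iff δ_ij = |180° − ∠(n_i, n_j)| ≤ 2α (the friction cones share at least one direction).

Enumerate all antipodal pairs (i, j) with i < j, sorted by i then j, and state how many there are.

count = 5; pairs: (0,3), (1,3), (1,4), (2,4), (2,5)

α = atan 0.5 = 26.57°;  2α = 53.13°
n_0 = (-0.7481, +0.6636)
n_1 = (-0.9806, -0.1961)
n_2 = (-0.1322, -0.9912)
n_3 = (+0.9940, -0.1090)
n_4 = (+0.5805, +0.8142)
n_5 = (-0.0172, +0.9999)
  (0,1): δ = 127.12°  ·
  (0,2): δ = 56.02°  ·
  (0,3): δ = 35.31°  ✓
  (0,4): δ = 96.08°  ·
  (0,5): δ = 132.56°  ·
  (1,2): δ = 108.90°  ·
  (1,3): δ = 17.57°  ✓
  (1,4): δ = 43.20°  ✓
  (1,5): δ = 79.68°  ·
  (2,3): δ = 88.66°  ·
  (2,4): δ = 27.89°  ✓
  (2,5): δ = 8.58°  ✓
  (3,4): δ = 119.23°  ·
  (3,5): δ = 82.75°  ·
  (4,5): δ = 143.52°  ·
antipodal pairs: 5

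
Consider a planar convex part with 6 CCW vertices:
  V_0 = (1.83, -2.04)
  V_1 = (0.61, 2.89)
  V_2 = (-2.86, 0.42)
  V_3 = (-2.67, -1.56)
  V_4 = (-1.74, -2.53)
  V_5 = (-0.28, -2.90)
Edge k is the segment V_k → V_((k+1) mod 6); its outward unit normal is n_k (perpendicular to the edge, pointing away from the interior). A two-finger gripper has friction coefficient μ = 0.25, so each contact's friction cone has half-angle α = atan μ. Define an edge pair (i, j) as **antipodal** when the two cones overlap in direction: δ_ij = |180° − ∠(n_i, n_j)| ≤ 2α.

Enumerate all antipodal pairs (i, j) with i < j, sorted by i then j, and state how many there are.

count = 2; pairs: (0,2), (1,5)

α = atan 0.25 = 14.04°;  2α = 28.07°
n_0 = (+0.9707, +0.2402)
n_1 = (-0.5799, +0.8147)
n_2 = (-0.9954, -0.0955)
n_3 = (-0.7218, -0.6921)
n_4 = (-0.2457, -0.9694)
n_5 = (+0.3774, -0.9260)
  (0,1): δ = 68.46°  ·
  (0,2): δ = 8.42°  ✓
  (0,3): δ = 29.89°  ·
  (0,4): δ = 61.88°  ·
  (0,5): δ = 98.28°  ·
  (1,2): δ = 119.96°  ·
  (1,3): δ = 81.65°  ·
  (1,4): δ = 49.66°  ·
  (1,5): δ = 13.27°  ✓
  (2,3): δ = 141.69°  ·
  (2,4): δ = 109.70°  ·
  (2,5): δ = 73.31°  ·
  (3,4): δ = 148.01°  ·
  (3,5): δ = 111.62°  ·
  (4,5): δ = 143.60°  ·
antipodal pairs: 2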